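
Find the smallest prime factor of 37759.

61

37759 is odd.
Digit sum 31, not divisible by 3.
Ends in 9: not divisible by 5.
7: 37759 = 7·5394 + 1
11: 37759 = 11·3432 + 7
13: 37759 = 13·2904 + 7
17: 37759 = 17·2221 + 2
19: 37759 = 19·1987 + 6
23: 37759 = 23·1641 + 16
29: 37759 = 29·1302 + 1
31: 37759 = 31·1218 + 1
37: 37759 = 37·1020 + 19
41: 37759 = 41·920 + 39
43: 37759 = 43·878 + 5
47: 37759 = 47·803 + 18
53: 37759 = 53·712 + 23
59: 37759 = 59·639 + 58
61: 37759 = 61·619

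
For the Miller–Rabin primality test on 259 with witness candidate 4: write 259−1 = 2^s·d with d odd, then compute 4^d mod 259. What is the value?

64

259 − 1 = 258 = 2^1 · 129, so d = 129.
4^1 ≡ 4 (mod 259)
4^2 ≡ 4^2 = 16 ≡ 16 (mod 259)
4^4 ≡ 16^2 = 256 ≡ 256 (mod 259)
4^8 ≡ 256^2 = 65536 ≡ 9 (mod 259)
4^16 ≡ 9^2 = 81 ≡ 81 (mod 259)
4^32 ≡ 81^2 = 6561 ≡ 86 (mod 259)
4^64 ≡ 86^2 = 7396 ≡ 144 (mod 259)
4^128 ≡ 144^2 = 20736 ≡ 16 (mod 259)
129 = 128 + 1 in binary powers of 2.
So 4^129 ≡ 16 · 4 ≡ 64 (mod 259).
Squaring chain: 64; never reaches −1, so base 4 is a Miller–Rabin witness that 259 is composite.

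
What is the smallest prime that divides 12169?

43

12169 is odd.
Digit sum 19, not divisible by 3.
Ends in 9: not divisible by 5.
7: 12169 = 7·1738 + 3
11: 12169 = 11·1106 + 3
13: 12169 = 13·936 + 1
17: 12169 = 17·715 + 14
19: 12169 = 19·640 + 9
23: 12169 = 23·529 + 2
29: 12169 = 29·419 + 18
31: 12169 = 31·392 + 17
37: 12169 = 37·328 + 33
41: 12169 = 41·296 + 33
43: 12169 = 43·283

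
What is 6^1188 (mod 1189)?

605

6^1 ≡ 6 (mod 1189)
6^2 ≡ 6^2 = 36 ≡ 36 (mod 1189)
6^4 ≡ 36^2 = 1296 ≡ 107 (mod 1189)
6^8 ≡ 107^2 = 11449 ≡ 748 (mod 1189)
6^16 ≡ 748^2 = 559504 ≡ 674 (mod 1189)
6^32 ≡ 674^2 = 454276 ≡ 78 (mod 1189)
6^64 ≡ 78^2 = 6084 ≡ 139 (mod 1189)
6^128 ≡ 139^2 = 19321 ≡ 297 (mod 1189)
6^256 ≡ 297^2 = 88209 ≡ 223 (mod 1189)
6^512 ≡ 223^2 = 49729 ≡ 980 (mod 1189)
6^1024 ≡ 980^2 = 960400 ≡ 877 (mod 1189)
1188 = 1024 + 128 + 32 + 4 in binary powers of 2.
So 6^1188 ≡ 877 · 297 · 78 · 107 ≡ 605 (mod 1189).
Since 605 ≠ 1, base 6 is a Fermat witness: 1189 is composite.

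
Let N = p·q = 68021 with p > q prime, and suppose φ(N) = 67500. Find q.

φ(n) = (p−1)(q−1) = n − (p+q) + 1, so p + q = 68021 − 67500 + 1 = 522.
p and q are the roots of t² − 522t + 68021 = 0.
Discriminant: 522² − 4·68021 = 272484 − 272084 = 400; √400 = 20.
q = (522 − 20)/2 = 251, p = (522 + 20)/2 = 271.
Check: 251 · 271 = 68021.

251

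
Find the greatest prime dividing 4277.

4277 = 7 · 611
611 = 13 · 47
47 is prime.
So 4277 = 7 · 13 · 47; the largest prime factor is 47.

47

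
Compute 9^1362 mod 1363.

9^1 ≡ 9 (mod 1363)
9^2 ≡ 9^2 = 81 ≡ 81 (mod 1363)
9^4 ≡ 81^2 = 6561 ≡ 1109 (mod 1363)
9^8 ≡ 1109^2 = 1229881 ≡ 455 (mod 1363)
9^16 ≡ 455^2 = 207025 ≡ 1212 (mod 1363)
9^32 ≡ 1212^2 = 1468944 ≡ 993 (mod 1363)
9^64 ≡ 993^2 = 986049 ≡ 600 (mod 1363)
9^128 ≡ 600^2 = 360000 ≡ 168 (mod 1363)
9^256 ≡ 168^2 = 28224 ≡ 964 (mod 1363)
9^512 ≡ 964^2 = 929296 ≡ 1093 (mod 1363)
9^1024 ≡ 1093^2 = 1194649 ≡ 661 (mod 1363)
1362 = 1024 + 256 + 64 + 16 + 2 in binary powers of 2.
So 9^1362 ≡ 661 · 964 · 600 · 1212 · 81 ≡ 1051 (mod 1363).
Since 1051 ≠ 1, base 9 is a Fermat witness: 1363 is composite.

1051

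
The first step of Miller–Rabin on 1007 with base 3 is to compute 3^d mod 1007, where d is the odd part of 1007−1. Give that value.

1007 − 1 = 1006 = 2^1 · 503, so d = 503.
3^1 ≡ 3 (mod 1007)
3^2 ≡ 3^2 = 9 ≡ 9 (mod 1007)
3^4 ≡ 9^2 = 81 ≡ 81 (mod 1007)
3^8 ≡ 81^2 = 6561 ≡ 519 (mod 1007)
3^16 ≡ 519^2 = 269361 ≡ 492 (mod 1007)
3^32 ≡ 492^2 = 242064 ≡ 384 (mod 1007)
3^64 ≡ 384^2 = 147456 ≡ 434 (mod 1007)
3^128 ≡ 434^2 = 188356 ≡ 47 (mod 1007)
3^256 ≡ 47^2 = 2209 ≡ 195 (mod 1007)
503 = 256 + 128 + 64 + 32 + 16 + 4 + 2 + 1 in binary powers of 2.
So 3^503 ≡ 195 · 47 · 434 · 384 · 492 · 81 · 9 · 3 ≡ 298 (mod 1007).
Squaring chain: 298; never reaches −1, so base 3 is a Miller–Rabin witness that 1007 is composite.

298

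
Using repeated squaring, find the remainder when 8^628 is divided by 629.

8^1 ≡ 8 (mod 629)
8^2 ≡ 8^2 = 64 ≡ 64 (mod 629)
8^4 ≡ 64^2 = 4096 ≡ 322 (mod 629)
8^8 ≡ 322^2 = 103684 ≡ 528 (mod 629)
8^16 ≡ 528^2 = 278784 ≡ 137 (mod 629)
8^32 ≡ 137^2 = 18769 ≡ 528 (mod 629)
8^64 ≡ 528^2 = 278784 ≡ 137 (mod 629)
8^128 ≡ 137^2 = 18769 ≡ 528 (mod 629)
8^256 ≡ 528^2 = 278784 ≡ 137 (mod 629)
8^512 ≡ 137^2 = 18769 ≡ 528 (mod 629)
628 = 512 + 64 + 32 + 16 + 4 in binary powers of 2.
So 8^628 ≡ 528 · 137 · 528 · 137 · 322 ≡ 322 (mod 629).
Since 322 ≠ 1, base 8 is a Fermat witness: 629 is composite.

322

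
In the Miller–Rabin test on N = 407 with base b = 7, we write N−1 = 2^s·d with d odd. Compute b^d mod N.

407 − 1 = 406 = 2^1 · 203, so d = 203.
7^1 ≡ 7 (mod 407)
7^2 ≡ 7^2 = 49 ≡ 49 (mod 407)
7^4 ≡ 49^2 = 2401 ≡ 366 (mod 407)
7^8 ≡ 366^2 = 133956 ≡ 53 (mod 407)
7^16 ≡ 53^2 = 2809 ≡ 367 (mod 407)
7^32 ≡ 367^2 = 134689 ≡ 379 (mod 407)
7^64 ≡ 379^2 = 143641 ≡ 377 (mod 407)
7^128 ≡ 377^2 = 142129 ≡ 86 (mod 407)
203 = 128 + 64 + 8 + 2 + 1 in binary powers of 2.
So 7^203 ≡ 86 · 377 · 53 · 49 · 7 ≡ 46 (mod 407).
Squaring chain: 46; never reaches −1, so base 7 is a Miller–Rabin witness that 407 is composite.

46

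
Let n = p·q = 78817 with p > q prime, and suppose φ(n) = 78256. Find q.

269

φ(n) = (p−1)(q−1) = n − (p+q) + 1, so p + q = 78817 − 78256 + 1 = 562.
p and q are the roots of t² − 562t + 78817 = 0.
Discriminant: 562² − 4·78817 = 315844 − 315268 = 576; √576 = 24.
q = (562 − 24)/2 = 269, p = (562 + 24)/2 = 293.
Check: 269 · 293 = 78817.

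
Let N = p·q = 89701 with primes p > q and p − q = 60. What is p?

Since p = q + 60, we have 89701 = q(q + 60), so q² + 60q − 89701 = 0.
Discriminant: 60² + 4·89701 = 3600 + 358804 = 362404; √362404 = 602.
q = (−60 + 602)/2 = 271, and p = q + 60 = 331.
Check: 271 · 331 = 89701.

331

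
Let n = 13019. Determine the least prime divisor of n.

47

13019 is odd.
Digit sum 14, not divisible by 3.
Ends in 9: not divisible by 5.
7: 13019 = 7·1859 + 6
11: 13019 = 11·1183 + 6
13: 13019 = 13·1001 + 6
17: 13019 = 17·765 + 14
19: 13019 = 19·685 + 4
23: 13019 = 23·566 + 1
29: 13019 = 29·448 + 27
31: 13019 = 31·419 + 30
37: 13019 = 37·351 + 32
41: 13019 = 41·317 + 22
43: 13019 = 43·302 + 33
47: 13019 = 47·277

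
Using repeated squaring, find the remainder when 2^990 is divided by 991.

1

2^1 ≡ 2 (mod 991)
2^2 ≡ 2^2 = 4 ≡ 4 (mod 991)
2^4 ≡ 4^2 = 16 ≡ 16 (mod 991)
2^8 ≡ 16^2 = 256 ≡ 256 (mod 991)
2^16 ≡ 256^2 = 65536 ≡ 130 (mod 991)
2^32 ≡ 130^2 = 16900 ≡ 53 (mod 991)
2^64 ≡ 53^2 = 2809 ≡ 827 (mod 991)
2^128 ≡ 827^2 = 683929 ≡ 139 (mod 991)
2^256 ≡ 139^2 = 19321 ≡ 492 (mod 991)
2^512 ≡ 492^2 = 242064 ≡ 260 (mod 991)
990 = 512 + 256 + 128 + 64 + 16 + 8 + 4 + 2 in binary powers of 2.
So 2^990 ≡ 260 · 492 · 139 · 827 · 130 · 256 · 16 · 4 ≡ 1 (mod 991).
Since the result is 1, base 2 gives no evidence that 991 is composite.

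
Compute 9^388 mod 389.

1

9^1 ≡ 9 (mod 389)
9^2 ≡ 9^2 = 81 ≡ 81 (mod 389)
9^4 ≡ 81^2 = 6561 ≡ 337 (mod 389)
9^8 ≡ 337^2 = 113569 ≡ 370 (mod 389)
9^16 ≡ 370^2 = 136900 ≡ 361 (mod 389)
9^32 ≡ 361^2 = 130321 ≡ 6 (mod 389)
9^64 ≡ 6^2 = 36 ≡ 36 (mod 389)
9^128 ≡ 36^2 = 1296 ≡ 129 (mod 389)
9^256 ≡ 129^2 = 16641 ≡ 303 (mod 389)
388 = 256 + 128 + 4 in binary powers of 2.
So 9^388 ≡ 303 · 129 · 337 ≡ 1 (mod 389).
Since the result is 1, base 9 gives no evidence that 389 is composite.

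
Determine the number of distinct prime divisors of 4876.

3

4876 = 2^2 · 1219
1219 = 23 · 53
4876 = 2^2 · 23 · 53, which has 3 distinct prime factors.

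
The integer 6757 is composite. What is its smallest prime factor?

6757 is odd.
Digit sum 25, not divisible by 3.
Ends in 7: not divisible by 5.
7: 6757 = 7·965 + 2
11: 6757 = 11·614 + 3
13: 6757 = 13·519 + 10
17: 6757 = 17·397 + 8
19: 6757 = 19·355 + 12
23: 6757 = 23·293 + 18
29: 6757 = 29·233

29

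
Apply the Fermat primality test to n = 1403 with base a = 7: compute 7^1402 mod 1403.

351

7^1 ≡ 7 (mod 1403)
7^2 ≡ 7^2 = 49 ≡ 49 (mod 1403)
7^4 ≡ 49^2 = 2401 ≡ 998 (mod 1403)
7^8 ≡ 998^2 = 996004 ≡ 1277 (mod 1403)
7^16 ≡ 1277^2 = 1630729 ≡ 443 (mod 1403)
7^32 ≡ 443^2 = 196249 ≡ 1232 (mod 1403)
7^64 ≡ 1232^2 = 1517824 ≡ 1181 (mod 1403)
7^128 ≡ 1181^2 = 1394761 ≡ 179 (mod 1403)
7^256 ≡ 179^2 = 32041 ≡ 1175 (mod 1403)
7^512 ≡ 1175^2 = 1380625 ≡ 73 (mod 1403)
7^1024 ≡ 73^2 = 5329 ≡ 1120 (mod 1403)
1402 = 1024 + 256 + 64 + 32 + 16 + 8 + 2 in binary powers of 2.
So 7^1402 ≡ 1120 · 1175 · 1181 · 1232 · 443 · 1277 · 49 ≡ 351 (mod 1403).
Since 351 ≠ 1, base 7 is a Fermat witness: 1403 is composite.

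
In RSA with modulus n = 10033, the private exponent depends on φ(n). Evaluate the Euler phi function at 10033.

9828

Factor: 10033 = 79 · 127.
φ(10033) = (79−1) · (127−1) = 78 · 126 = 9828.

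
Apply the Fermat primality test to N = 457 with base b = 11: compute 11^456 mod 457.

11^1 ≡ 11 (mod 457)
11^2 ≡ 11^2 = 121 ≡ 121 (mod 457)
11^4 ≡ 121^2 = 14641 ≡ 17 (mod 457)
11^8 ≡ 17^2 = 289 ≡ 289 (mod 457)
11^16 ≡ 289^2 = 83521 ≡ 347 (mod 457)
11^32 ≡ 347^2 = 120409 ≡ 218 (mod 457)
11^64 ≡ 218^2 = 47524 ≡ 453 (mod 457)
11^128 ≡ 453^2 = 205209 ≡ 16 (mod 457)
11^256 ≡ 16^2 = 256 ≡ 256 (mod 457)
456 = 256 + 128 + 64 + 8 in binary powers of 2.
So 11^456 ≡ 256 · 16 · 453 · 289 ≡ 1 (mod 457).
Since the result is 1, base 11 gives no evidence that 457 is composite.

1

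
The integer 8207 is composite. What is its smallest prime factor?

8207 is odd.
Digit sum 17, not divisible by 3.
Ends in 7: not divisible by 5.
7: 8207 = 7·1172 + 3
11: 8207 = 11·746 + 1
13: 8207 = 13·631 + 4
17: 8207 = 17·482 + 13
19: 8207 = 19·431 + 18
23: 8207 = 23·356 + 19
29: 8207 = 29·283

29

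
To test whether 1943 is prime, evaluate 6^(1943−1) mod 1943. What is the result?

6^1 ≡ 6 (mod 1943)
6^2 ≡ 6^2 = 36 ≡ 36 (mod 1943)
6^4 ≡ 36^2 = 1296 ≡ 1296 (mod 1943)
6^8 ≡ 1296^2 = 1679616 ≡ 864 (mod 1943)
6^16 ≡ 864^2 = 746496 ≡ 384 (mod 1943)
6^32 ≡ 384^2 = 147456 ≡ 1731 (mod 1943)
6^64 ≡ 1731^2 = 2996361 ≡ 255 (mod 1943)
6^128 ≡ 255^2 = 65025 ≡ 906 (mod 1943)
6^256 ≡ 906^2 = 820836 ≡ 890 (mod 1943)
6^512 ≡ 890^2 = 792100 ≡ 1299 (mod 1943)
6^1024 ≡ 1299^2 = 1687401 ≡ 877 (mod 1943)
1942 = 1024 + 512 + 256 + 128 + 16 + 4 + 2 in binary powers of 2.
So 6^1942 ≡ 877 · 1299 · 890 · 906 · 384 · 1296 · 36 ≡ 1089 (mod 1943).
Since 1089 ≠ 1, base 6 is a Fermat witness: 1943 is composite.

1089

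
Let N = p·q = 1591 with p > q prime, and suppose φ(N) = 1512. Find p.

φ(n) = (p−1)(q−1) = n − (p+q) + 1, so p + q = 1591 − 1512 + 1 = 80.
p and q are the roots of t² − 80t + 1591 = 0.
Discriminant: 80² − 4·1591 = 6400 − 6364 = 36; √36 = 6.
q = (80 − 6)/2 = 37, p = (80 + 6)/2 = 43.
Check: 37 · 43 = 1591.

43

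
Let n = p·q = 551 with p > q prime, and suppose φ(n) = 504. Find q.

19

φ(n) = (p−1)(q−1) = n − (p+q) + 1, so p + q = 551 − 504 + 1 = 48.
p and q are the roots of t² − 48t + 551 = 0.
Discriminant: 48² − 4·551 = 2304 − 2204 = 100; √100 = 10.
q = (48 − 10)/2 = 19, p = (48 + 10)/2 = 29.
Check: 19 · 29 = 551.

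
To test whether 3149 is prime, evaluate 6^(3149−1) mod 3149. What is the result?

1781

6^1 ≡ 6 (mod 3149)
6^2 ≡ 6^2 = 36 ≡ 36 (mod 3149)
6^4 ≡ 36^2 = 1296 ≡ 1296 (mod 3149)
6^8 ≡ 1296^2 = 1679616 ≡ 1199 (mod 3149)
6^16 ≡ 1199^2 = 1437601 ≡ 1657 (mod 3149)
6^32 ≡ 1657^2 = 2745649 ≡ 2870 (mod 3149)
6^64 ≡ 2870^2 = 8236900 ≡ 2265 (mod 3149)
6^128 ≡ 2265^2 = 5130225 ≡ 504 (mod 3149)
6^256 ≡ 504^2 = 254016 ≡ 2096 (mod 3149)
6^512 ≡ 2096^2 = 4393216 ≡ 361 (mod 3149)
6^1024 ≡ 361^2 = 130321 ≡ 1212 (mod 3149)
6^2048 ≡ 1212^2 = 1468944 ≡ 1510 (mod 3149)
3148 = 2048 + 1024 + 64 + 8 + 4 in binary powers of 2.
So 6^3148 ≡ 1510 · 1212 · 2265 · 1199 · 1296 ≡ 1781 (mod 3149).
Since 1781 ≠ 1, base 6 is a Fermat witness: 3149 is composite.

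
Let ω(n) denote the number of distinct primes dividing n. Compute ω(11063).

3

11063 = 13 · 851
851 = 23 · 37
11063 = 13 · 23 · 37, which has 3 distinct prime factors.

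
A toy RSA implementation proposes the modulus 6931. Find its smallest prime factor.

29

6931 is odd.
Digit sum 19, not divisible by 3.
Ends in 1: not divisible by 5.
7: 6931 = 7·990 + 1
11: 6931 = 11·630 + 1
13: 6931 = 13·533 + 2
17: 6931 = 17·407 + 12
19: 6931 = 19·364 + 15
23: 6931 = 23·301 + 8
29: 6931 = 29·239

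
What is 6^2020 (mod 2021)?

1511

6^1 ≡ 6 (mod 2021)
6^2 ≡ 6^2 = 36 ≡ 36 (mod 2021)
6^4 ≡ 36^2 = 1296 ≡ 1296 (mod 2021)
6^8 ≡ 1296^2 = 1679616 ≡ 165 (mod 2021)
6^16 ≡ 165^2 = 27225 ≡ 952 (mod 2021)
6^32 ≡ 952^2 = 906304 ≡ 896 (mod 2021)
6^64 ≡ 896^2 = 802816 ≡ 479 (mod 2021)
6^128 ≡ 479^2 = 229441 ≡ 1068 (mod 2021)
6^256 ≡ 1068^2 = 1140624 ≡ 780 (mod 2021)
6^512 ≡ 780^2 = 608400 ≡ 79 (mod 2021)
6^1024 ≡ 79^2 = 6241 ≡ 178 (mod 2021)
2020 = 1024 + 512 + 256 + 128 + 64 + 32 + 4 in binary powers of 2.
So 6^2020 ≡ 178 · 79 · 780 · 1068 · 479 · 896 · 1296 ≡ 1511 (mod 2021).
Since 1511 ≠ 1, base 6 is a Fermat witness: 2021 is composite.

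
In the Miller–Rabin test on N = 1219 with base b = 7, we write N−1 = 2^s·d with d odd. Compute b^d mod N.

888

1219 − 1 = 1218 = 2^1 · 609, so d = 609.
7^1 ≡ 7 (mod 1219)
7^2 ≡ 7^2 = 49 ≡ 49 (mod 1219)
7^4 ≡ 49^2 = 2401 ≡ 1182 (mod 1219)
7^8 ≡ 1182^2 = 1397124 ≡ 150 (mod 1219)
7^16 ≡ 150^2 = 22500 ≡ 558 (mod 1219)
7^32 ≡ 558^2 = 311364 ≡ 519 (mod 1219)
7^64 ≡ 519^2 = 269361 ≡ 1181 (mod 1219)
7^128 ≡ 1181^2 = 1394761 ≡ 225 (mod 1219)
7^256 ≡ 225^2 = 50625 ≡ 646 (mod 1219)
7^512 ≡ 646^2 = 417316 ≡ 418 (mod 1219)
609 = 512 + 64 + 32 + 1 in binary powers of 2.
So 7^609 ≡ 418 · 1181 · 519 · 7 ≡ 888 (mod 1219).
Squaring chain: 888; never reaches −1, so base 7 is a Miller–Rabin witness that 1219 is composite.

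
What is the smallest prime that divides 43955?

5

43955 is odd.
Digit sum 26, not divisible by 3.
Ends in 5: divisible by 5.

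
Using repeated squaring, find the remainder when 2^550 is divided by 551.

2^1 ≡ 2 (mod 551)
2^2 ≡ 2^2 = 4 ≡ 4 (mod 551)
2^4 ≡ 4^2 = 16 ≡ 16 (mod 551)
2^8 ≡ 16^2 = 256 ≡ 256 (mod 551)
2^16 ≡ 256^2 = 65536 ≡ 518 (mod 551)
2^32 ≡ 518^2 = 268324 ≡ 538 (mod 551)
2^64 ≡ 538^2 = 289444 ≡ 169 (mod 551)
2^128 ≡ 169^2 = 28561 ≡ 460 (mod 551)
2^256 ≡ 460^2 = 211600 ≡ 16 (mod 551)
2^512 ≡ 16^2 = 256 ≡ 256 (mod 551)
550 = 512 + 32 + 4 + 2 in binary powers of 2.
So 2^550 ≡ 256 · 538 · 16 · 4 ≡ 245 (mod 551).
Since 245 ≠ 1, base 2 is a Fermat witness: 551 is composite.

245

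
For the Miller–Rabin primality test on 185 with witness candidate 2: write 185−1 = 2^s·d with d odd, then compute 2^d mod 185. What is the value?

153

185 − 1 = 184 = 2^3 · 23, so d = 23.
2^1 ≡ 2 (mod 185)
2^2 ≡ 2^2 = 4 ≡ 4 (mod 185)
2^4 ≡ 4^2 = 16 ≡ 16 (mod 185)
2^8 ≡ 16^2 = 256 ≡ 71 (mod 185)
2^16 ≡ 71^2 = 5041 ≡ 46 (mod 185)
23 = 16 + 4 + 2 + 1 in binary powers of 2.
So 2^23 ≡ 46 · 16 · 4 · 2 ≡ 153 (mod 185).
Squaring chain: 153 → 99 → 181; never reaches −1, so base 2 is a Miller–Rabin witness that 185 is composite.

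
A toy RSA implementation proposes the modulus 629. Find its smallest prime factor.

629 is odd.
Digit sum 17, not divisible by 3.
Ends in 9: not divisible by 5.
7: 629 = 7·89 + 6
11: 629 = 11·57 + 2
13: 629 = 13·48 + 5
17: 629 = 17·37

17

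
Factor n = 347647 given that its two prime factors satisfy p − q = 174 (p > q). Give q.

Since p = q + 174, we have 347647 = q(q + 174), so q² + 174q − 347647 = 0.
Discriminant: 174² + 4·347647 = 30276 + 1390588 = 1420864; √1420864 = 1192.
q = (−174 + 1192)/2 = 509, and p = q + 174 = 683.
Check: 509 · 683 = 347647.

509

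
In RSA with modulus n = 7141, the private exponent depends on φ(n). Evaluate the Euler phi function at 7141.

Factor: 7141 = 37 · 193.
φ(7141) = (37−1) · (193−1) = 36 · 192 = 6912.

6912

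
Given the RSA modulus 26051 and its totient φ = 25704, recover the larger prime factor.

φ(n) = (p−1)(q−1) = n − (p+q) + 1, so p + q = 26051 − 25704 + 1 = 348.
p and q are the roots of t² − 348t + 26051 = 0.
Discriminant: 348² − 4·26051 = 121104 − 104204 = 16900; √16900 = 130.
q = (348 − 130)/2 = 109, p = (348 + 130)/2 = 239.
Check: 109 · 239 = 26051.

239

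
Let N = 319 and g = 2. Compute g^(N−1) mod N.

2^1 ≡ 2 (mod 319)
2^2 ≡ 2^2 = 4 ≡ 4 (mod 319)
2^4 ≡ 4^2 = 16 ≡ 16 (mod 319)
2^8 ≡ 16^2 = 256 ≡ 256 (mod 319)
2^16 ≡ 256^2 = 65536 ≡ 141 (mod 319)
2^32 ≡ 141^2 = 19881 ≡ 103 (mod 319)
2^64 ≡ 103^2 = 10609 ≡ 82 (mod 319)
2^128 ≡ 82^2 = 6724 ≡ 25 (mod 319)
2^256 ≡ 25^2 = 625 ≡ 306 (mod 319)
318 = 256 + 32 + 16 + 8 + 4 + 2 in binary powers of 2.
So 2^318 ≡ 306 · 103 · 141 · 256 · 16 · 4 ≡ 212 (mod 319).
Since 212 ≠ 1, base 2 is a Fermat witness: 319 is composite.

212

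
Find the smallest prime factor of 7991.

7991 is odd.
Digit sum 26, not divisible by 3.
Ends in 1: not divisible by 5.
7: 7991 = 7·1141 + 4
11: 7991 = 11·726 + 5
13: 7991 = 13·614 + 9
17: 7991 = 17·470 + 1
19: 7991 = 19·420 + 11
23: 7991 = 23·347 + 10
29: 7991 = 29·275 + 16
31: 7991 = 31·257 + 24
37: 7991 = 37·215 + 36
41: 7991 = 41·194 + 37
43: 7991 = 43·185 + 36
47: 7991 = 47·170 + 1
53: 7991 = 53·150 + 41
59: 7991 = 59·135 + 26
61: 7991 = 61·131

61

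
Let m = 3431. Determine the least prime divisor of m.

3431 is odd.
Digit sum 11, not divisible by 3.
Ends in 1: not divisible by 5.
7: 3431 = 7·490 + 1
11: 3431 = 11·311 + 10
13: 3431 = 13·263 + 12
17: 3431 = 17·201 + 14
19: 3431 = 19·180 + 11
23: 3431 = 23·149 + 4
29: 3431 = 29·118 + 9
31: 3431 = 31·110 + 21
37: 3431 = 37·92 + 27
41: 3431 = 41·83 + 28
43: 3431 = 43·79 + 34
47: 3431 = 47·73

47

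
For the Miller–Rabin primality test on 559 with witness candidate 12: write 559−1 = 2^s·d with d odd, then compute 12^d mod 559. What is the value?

194

559 − 1 = 558 = 2^1 · 279, so d = 279.
12^1 ≡ 12 (mod 559)
12^2 ≡ 12^2 = 144 ≡ 144 (mod 559)
12^4 ≡ 144^2 = 20736 ≡ 53 (mod 559)
12^8 ≡ 53^2 = 2809 ≡ 14 (mod 559)
12^16 ≡ 14^2 = 196 ≡ 196 (mod 559)
12^32 ≡ 196^2 = 38416 ≡ 404 (mod 559)
12^64 ≡ 404^2 = 163216 ≡ 547 (mod 559)
12^128 ≡ 547^2 = 299209 ≡ 144 (mod 559)
12^256 ≡ 144^2 = 20736 ≡ 53 (mod 559)
279 = 256 + 16 + 4 + 2 + 1 in binary powers of 2.
So 12^279 ≡ 53 · 196 · 53 · 144 · 12 ≡ 194 (mod 559).
Squaring chain: 194; never reaches −1, so base 12 is a Miller–Rabin witness that 559 is composite.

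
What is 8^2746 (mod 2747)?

1958

8^1 ≡ 8 (mod 2747)
8^2 ≡ 8^2 = 64 ≡ 64 (mod 2747)
8^4 ≡ 64^2 = 4096 ≡ 1349 (mod 2747)
8^8 ≡ 1349^2 = 1819801 ≡ 1287 (mod 2747)
8^16 ≡ 1287^2 = 1656369 ≡ 2675 (mod 2747)
8^32 ≡ 2675^2 = 7155625 ≡ 2437 (mod 2747)
8^64 ≡ 2437^2 = 5938969 ≡ 2702 (mod 2747)
8^128 ≡ 2702^2 = 7300804 ≡ 2025 (mod 2747)
8^256 ≡ 2025^2 = 4100625 ≡ 2101 (mod 2747)
8^512 ≡ 2101^2 = 4414201 ≡ 2519 (mod 2747)
8^1024 ≡ 2519^2 = 6345361 ≡ 2538 (mod 2747)
8^2048 ≡ 2538^2 = 6441444 ≡ 2476 (mod 2747)
2746 = 2048 + 512 + 128 + 32 + 16 + 8 + 2 in binary powers of 2.
So 8^2746 ≡ 2476 · 2519 · 2025 · 2437 · 2675 · 1287 · 64 ≡ 1958 (mod 2747).
Since 1958 ≠ 1, base 8 is a Fermat witness: 2747 is composite.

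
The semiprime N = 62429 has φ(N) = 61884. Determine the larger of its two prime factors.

383

φ(n) = (p−1)(q−1) = n − (p+q) + 1, so p + q = 62429 − 61884 + 1 = 546.
p and q are the roots of t² − 546t + 62429 = 0.
Discriminant: 546² − 4·62429 = 298116 − 249716 = 48400; √48400 = 220.
q = (546 − 220)/2 = 163, p = (546 + 220)/2 = 383.
Check: 163 · 383 = 62429.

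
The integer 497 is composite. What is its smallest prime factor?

497 is odd.
Digit sum 20, not divisible by 3.
Ends in 7: not divisible by 5.
7: 497 = 7·71

7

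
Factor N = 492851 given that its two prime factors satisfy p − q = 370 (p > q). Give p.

911

Since p = q + 370, we have 492851 = q(q + 370), so q² + 370q − 492851 = 0.
Discriminant: 370² + 4·492851 = 136900 + 1971404 = 2108304; √2108304 = 1452.
q = (−370 + 1452)/2 = 541, and p = q + 370 = 911.
Check: 541 · 911 = 492851.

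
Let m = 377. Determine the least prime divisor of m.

377 is odd.
Digit sum 17, not divisible by 3.
Ends in 7: not divisible by 5.
7: 377 = 7·53 + 6
11: 377 = 11·34 + 3
13: 377 = 13·29

13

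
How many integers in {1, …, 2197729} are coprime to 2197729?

Factor: 2197729 = 97 · 139 · 163.
φ(2197729) = (97−1) · (139−1) · (163−1) = 96 · 138 · 162 = 2146176.

2146176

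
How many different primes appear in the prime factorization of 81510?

81510 = 2 · 40755
40755 = 3 · 13585
13585 = 5 · 2717
2717 = 11 · 247
247 = 13 · 19
81510 = 2 · 3 · 5 · 11 · 13 · 19, which has 6 distinct prime factors.

6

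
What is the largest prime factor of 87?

87 = 3 · 29
29 is prime.
So 87 = 3 · 29; the largest prime factor is 29.

29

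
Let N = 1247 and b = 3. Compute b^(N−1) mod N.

3^1 ≡ 3 (mod 1247)
3^2 ≡ 3^2 = 9 ≡ 9 (mod 1247)
3^4 ≡ 9^2 = 81 ≡ 81 (mod 1247)
3^8 ≡ 81^2 = 6561 ≡ 326 (mod 1247)
3^16 ≡ 326^2 = 106276 ≡ 281 (mod 1247)
3^32 ≡ 281^2 = 78961 ≡ 400 (mod 1247)
3^64 ≡ 400^2 = 160000 ≡ 384 (mod 1247)
3^128 ≡ 384^2 = 147456 ≡ 310 (mod 1247)
3^256 ≡ 310^2 = 96100 ≡ 81 (mod 1247)
3^512 ≡ 81^2 = 6561 ≡ 326 (mod 1247)
3^1024 ≡ 326^2 = 106276 ≡ 281 (mod 1247)
1246 = 1024 + 128 + 64 + 16 + 8 + 4 + 2 in binary powers of 2.
So 3^1246 ≡ 281 · 310 · 384 · 281 · 326 · 81 · 9 ≡ 608 (mod 1247).
Since 608 ≠ 1, base 3 is a Fermat witness: 1247 is composite.

608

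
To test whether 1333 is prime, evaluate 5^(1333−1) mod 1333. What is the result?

838

5^1 ≡ 5 (mod 1333)
5^2 ≡ 5^2 = 25 ≡ 25 (mod 1333)
5^4 ≡ 25^2 = 625 ≡ 625 (mod 1333)
5^8 ≡ 625^2 = 390625 ≡ 56 (mod 1333)
5^16 ≡ 56^2 = 3136 ≡ 470 (mod 1333)
5^32 ≡ 470^2 = 220900 ≡ 955 (mod 1333)
5^64 ≡ 955^2 = 912025 ≡ 253 (mod 1333)
5^128 ≡ 253^2 = 64009 ≡ 25 (mod 1333)
5^256 ≡ 25^2 = 625 ≡ 625 (mod 1333)
5^512 ≡ 625^2 = 390625 ≡ 56 (mod 1333)
5^1024 ≡ 56^2 = 3136 ≡ 470 (mod 1333)
1332 = 1024 + 256 + 32 + 16 + 4 in binary powers of 2.
So 5^1332 ≡ 470 · 625 · 955 · 470 · 625 ≡ 838 (mod 1333).
Since 838 ≠ 1, base 5 is a Fermat witness: 1333 is composite.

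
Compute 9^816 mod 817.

752

9^1 ≡ 9 (mod 817)
9^2 ≡ 9^2 = 81 ≡ 81 (mod 817)
9^4 ≡ 81^2 = 6561 ≡ 25 (mod 817)
9^8 ≡ 25^2 = 625 ≡ 625 (mod 817)
9^16 ≡ 625^2 = 390625 ≡ 99 (mod 817)
9^32 ≡ 99^2 = 9801 ≡ 814 (mod 817)
9^64 ≡ 814^2 = 662596 ≡ 9 (mod 817)
9^128 ≡ 9^2 = 81 ≡ 81 (mod 817)
9^256 ≡ 81^2 = 6561 ≡ 25 (mod 817)
9^512 ≡ 25^2 = 625 ≡ 625 (mod 817)
816 = 512 + 256 + 32 + 16 in binary powers of 2.
So 9^816 ≡ 625 · 25 · 814 · 99 ≡ 752 (mod 817).
Since 752 ≠ 1, base 9 is a Fermat witness: 817 is composite.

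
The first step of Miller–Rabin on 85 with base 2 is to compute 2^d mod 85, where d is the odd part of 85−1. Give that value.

32

85 − 1 = 84 = 2^2 · 21, so d = 21.
2^1 ≡ 2 (mod 85)
2^2 ≡ 2^2 = 4 ≡ 4 (mod 85)
2^4 ≡ 4^2 = 16 ≡ 16 (mod 85)
2^8 ≡ 16^2 = 256 ≡ 1 (mod 85)
2^16 ≡ 1^2 = 1 ≡ 1 (mod 85)
21 = 16 + 4 + 1 in binary powers of 2.
So 2^21 ≡ 1 · 16 · 2 ≡ 32 (mod 85).
Squaring chain: 32 → 4; never reaches −1, so base 2 is a Miller–Rabin witness that 85 is composite.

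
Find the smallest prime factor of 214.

2

214 is even: 2 divides it.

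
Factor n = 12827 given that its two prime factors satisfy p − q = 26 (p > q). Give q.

Since p = q + 26, we have 12827 = q(q + 26), so q² + 26q − 12827 = 0.
Discriminant: 26² + 4·12827 = 676 + 51308 = 51984; √51984 = 228.
q = (−26 + 228)/2 = 101, and p = q + 26 = 127.
Check: 101 · 127 = 12827.

101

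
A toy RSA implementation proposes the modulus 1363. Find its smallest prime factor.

29

1363 is odd.
Digit sum 13, not divisible by 3.
Ends in 3: not divisible by 5.
7: 1363 = 7·194 + 5
11: 1363 = 11·123 + 10
13: 1363 = 13·104 + 11
17: 1363 = 17·80 + 3
19: 1363 = 19·71 + 14
23: 1363 = 23·59 + 6
29: 1363 = 29·47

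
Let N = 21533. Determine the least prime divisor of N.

61

21533 is odd.
Digit sum 14, not divisible by 3.
Ends in 3: not divisible by 5.
7: 21533 = 7·3076 + 1
11: 21533 = 11·1957 + 6
13: 21533 = 13·1656 + 5
17: 21533 = 17·1266 + 11
19: 21533 = 19·1133 + 6
23: 21533 = 23·936 + 5
29: 21533 = 29·742 + 15
31: 21533 = 31·694 + 19
37: 21533 = 37·581 + 36
41: 21533 = 41·525 + 8
43: 21533 = 43·500 + 33
47: 21533 = 47·458 + 7
53: 21533 = 53·406 + 15
59: 21533 = 59·364 + 57
61: 21533 = 61·353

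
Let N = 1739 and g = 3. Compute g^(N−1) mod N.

3^1 ≡ 3 (mod 1739)
3^2 ≡ 3^2 = 9 ≡ 9 (mod 1739)
3^4 ≡ 9^2 = 81 ≡ 81 (mod 1739)
3^8 ≡ 81^2 = 6561 ≡ 1344 (mod 1739)
3^16 ≡ 1344^2 = 1806336 ≡ 1254 (mod 1739)
3^32 ≡ 1254^2 = 1572516 ≡ 460 (mod 1739)
3^64 ≡ 460^2 = 211600 ≡ 1181 (mod 1739)
3^128 ≡ 1181^2 = 1394761 ≡ 83 (mod 1739)
3^256 ≡ 83^2 = 6889 ≡ 1672 (mod 1739)
3^512 ≡ 1672^2 = 2795584 ≡ 1011 (mod 1739)
3^1024 ≡ 1011^2 = 1022121 ≡ 1328 (mod 1739)
1738 = 1024 + 512 + 128 + 64 + 8 + 2 in binary powers of 2.
So 3^1738 ≡ 1328 · 1011 · 83 · 1181 · 1344 · 9 ≡ 1070 (mod 1739).
Since 1070 ≠ 1, base 3 is a Fermat witness: 1739 is composite.

1070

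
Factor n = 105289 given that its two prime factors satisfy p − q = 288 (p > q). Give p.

Since p = q + 288, we have 105289 = q(q + 288), so q² + 288q − 105289 = 0.
Discriminant: 288² + 4·105289 = 82944 + 421156 = 504100; √504100 = 710.
q = (−288 + 710)/2 = 211, and p = q + 288 = 499.
Check: 211 · 499 = 105289.

499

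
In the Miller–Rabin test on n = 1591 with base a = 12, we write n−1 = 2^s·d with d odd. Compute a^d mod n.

285

1591 − 1 = 1590 = 2^1 · 795, so d = 795.
12^1 ≡ 12 (mod 1591)
12^2 ≡ 12^2 = 144 ≡ 144 (mod 1591)
12^4 ≡ 144^2 = 20736 ≡ 53 (mod 1591)
12^8 ≡ 53^2 = 2809 ≡ 1218 (mod 1591)
12^16 ≡ 1218^2 = 1483524 ≡ 712 (mod 1591)
12^32 ≡ 712^2 = 506944 ≡ 1006 (mod 1591)
12^64 ≡ 1006^2 = 1012036 ≡ 160 (mod 1591)
12^128 ≡ 160^2 = 25600 ≡ 144 (mod 1591)
12^256 ≡ 144^2 = 20736 ≡ 53 (mod 1591)
12^512 ≡ 53^2 = 2809 ≡ 1218 (mod 1591)
795 = 512 + 256 + 16 + 8 + 2 + 1 in binary powers of 2.
So 12^795 ≡ 1218 · 53 · 712 · 1218 · 144 · 12 ≡ 285 (mod 1591).
Squaring chain: 285; never reaches −1, so base 12 is a Miller–Rabin witness that 1591 is composite.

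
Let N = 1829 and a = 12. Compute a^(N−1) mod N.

12^1 ≡ 12 (mod 1829)
12^2 ≡ 12^2 = 144 ≡ 144 (mod 1829)
12^4 ≡ 144^2 = 20736 ≡ 617 (mod 1829)
12^8 ≡ 617^2 = 380689 ≡ 257 (mod 1829)
12^16 ≡ 257^2 = 66049 ≡ 205 (mod 1829)
12^32 ≡ 205^2 = 42025 ≡ 1787 (mod 1829)
12^64 ≡ 1787^2 = 3193369 ≡ 1764 (mod 1829)
12^128 ≡ 1764^2 = 3111696 ≡ 567 (mod 1829)
12^256 ≡ 567^2 = 321489 ≡ 1414 (mod 1829)
12^512 ≡ 1414^2 = 1999396 ≡ 299 (mod 1829)
12^1024 ≡ 299^2 = 89401 ≡ 1609 (mod 1829)
1828 = 1024 + 512 + 256 + 32 + 4 in binary powers of 2.
So 12^1828 ≡ 1609 · 299 · 1414 · 1787 · 617 ≡ 1192 (mod 1829).
Since 1192 ≠ 1, base 12 is a Fermat witness: 1829 is composite.

1192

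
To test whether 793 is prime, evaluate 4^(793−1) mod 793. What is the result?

508

4^1 ≡ 4 (mod 793)
4^2 ≡ 4^2 = 16 ≡ 16 (mod 793)
4^4 ≡ 16^2 = 256 ≡ 256 (mod 793)
4^8 ≡ 256^2 = 65536 ≡ 510 (mod 793)
4^16 ≡ 510^2 = 260100 ≡ 789 (mod 793)
4^32 ≡ 789^2 = 622521 ≡ 16 (mod 793)
4^64 ≡ 16^2 = 256 ≡ 256 (mod 793)
4^128 ≡ 256^2 = 65536 ≡ 510 (mod 793)
4^256 ≡ 510^2 = 260100 ≡ 789 (mod 793)
4^512 ≡ 789^2 = 622521 ≡ 16 (mod 793)
792 = 512 + 256 + 16 + 8 in binary powers of 2.
So 4^792 ≡ 16 · 789 · 789 · 510 ≡ 508 (mod 793).
Since 508 ≠ 1, base 4 is a Fermat witness: 793 is composite.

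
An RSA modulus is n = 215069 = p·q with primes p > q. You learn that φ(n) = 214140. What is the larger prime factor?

φ(n) = (p−1)(q−1) = n − (p+q) + 1, so p + q = 215069 − 214140 + 1 = 930.
p and q are the roots of t² − 930t + 215069 = 0.
Discriminant: 930² − 4·215069 = 864900 − 860276 = 4624; √4624 = 68.
q = (930 − 68)/2 = 431, p = (930 + 68)/2 = 499.
Check: 431 · 499 = 215069.

499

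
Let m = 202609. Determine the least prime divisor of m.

11

202609 is odd.
Digit sum 19, not divisible by 3.
Ends in 9: not divisible by 5.
7: 202609 = 7·28944 + 1
11: 202609 = 11·18419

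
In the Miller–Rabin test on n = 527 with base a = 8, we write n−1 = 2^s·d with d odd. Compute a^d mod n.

202

527 − 1 = 526 = 2^1 · 263, so d = 263.
8^1 ≡ 8 (mod 527)
8^2 ≡ 8^2 = 64 ≡ 64 (mod 527)
8^4 ≡ 64^2 = 4096 ≡ 407 (mod 527)
8^8 ≡ 407^2 = 165649 ≡ 171 (mod 527)
8^16 ≡ 171^2 = 29241 ≡ 256 (mod 527)
8^32 ≡ 256^2 = 65536 ≡ 188 (mod 527)
8^64 ≡ 188^2 = 35344 ≡ 35 (mod 527)
8^128 ≡ 35^2 = 1225 ≡ 171 (mod 527)
8^256 ≡ 171^2 = 29241 ≡ 256 (mod 527)
263 = 256 + 4 + 2 + 1 in binary powers of 2.
So 8^263 ≡ 256 · 407 · 64 · 8 ≡ 202 (mod 527).
Squaring chain: 202; never reaches −1, so base 8 is a Miller–Rabin witness that 527 is composite.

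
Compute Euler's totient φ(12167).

11638

Factor: 12167 = 23^3.
φ(12167) = 23^2·(23−1) = 11638.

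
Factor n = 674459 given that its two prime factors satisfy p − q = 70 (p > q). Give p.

Since p = q + 70, we have 674459 = q(q + 70), so q² + 70q − 674459 = 0.
Discriminant: 70² + 4·674459 = 4900 + 2697836 = 2702736; √2702736 = 1644.
q = (−70 + 1644)/2 = 787, and p = q + 70 = 857.
Check: 787 · 857 = 674459.

857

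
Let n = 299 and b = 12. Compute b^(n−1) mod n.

196

12^1 ≡ 12 (mod 299)
12^2 ≡ 12^2 = 144 ≡ 144 (mod 299)
12^4 ≡ 144^2 = 20736 ≡ 105 (mod 299)
12^8 ≡ 105^2 = 11025 ≡ 261 (mod 299)
12^16 ≡ 261^2 = 68121 ≡ 248 (mod 299)
12^32 ≡ 248^2 = 61504 ≡ 209 (mod 299)
12^64 ≡ 209^2 = 43681 ≡ 27 (mod 299)
12^128 ≡ 27^2 = 729 ≡ 131 (mod 299)
12^256 ≡ 131^2 = 17161 ≡ 118 (mod 299)
298 = 256 + 32 + 8 + 2 in binary powers of 2.
So 12^298 ≡ 118 · 209 · 261 · 144 ≡ 196 (mod 299).
Since 196 ≠ 1, base 12 is a Fermat witness: 299 is composite.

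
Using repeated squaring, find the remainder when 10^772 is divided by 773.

1

10^1 ≡ 10 (mod 773)
10^2 ≡ 10^2 = 100 ≡ 100 (mod 773)
10^4 ≡ 100^2 = 10000 ≡ 724 (mod 773)
10^8 ≡ 724^2 = 524176 ≡ 82 (mod 773)
10^16 ≡ 82^2 = 6724 ≡ 540 (mod 773)
10^32 ≡ 540^2 = 291600 ≡ 179 (mod 773)
10^64 ≡ 179^2 = 32041 ≡ 348 (mod 773)
10^128 ≡ 348^2 = 121104 ≡ 516 (mod 773)
10^256 ≡ 516^2 = 266256 ≡ 344 (mod 773)
10^512 ≡ 344^2 = 118336 ≡ 67 (mod 773)
772 = 512 + 256 + 4 in binary powers of 2.
So 10^772 ≡ 67 · 344 · 724 ≡ 1 (mod 773).
Since the result is 1, base 10 gives no evidence that 773 is composite.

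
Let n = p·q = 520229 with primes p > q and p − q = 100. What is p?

Since p = q + 100, we have 520229 = q(q + 100), so q² + 100q − 520229 = 0.
Discriminant: 100² + 4·520229 = 10000 + 2080916 = 2090916; √2090916 = 1446.
q = (−100 + 1446)/2 = 673, and p = q + 100 = 773.
Check: 673 · 773 = 520229.

773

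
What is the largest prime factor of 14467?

37

14467 = 17 · 851
851 = 23 · 37
37 is prime.
So 14467 = 17 · 23 · 37; the largest prime factor is 37.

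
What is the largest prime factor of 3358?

3358 = 2 · 1679
1679 = 23 · 73
73 is prime.
So 3358 = 2 · 23 · 73; the largest prime factor is 73.

73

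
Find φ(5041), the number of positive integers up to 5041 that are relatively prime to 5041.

4970

Factor: 5041 = 71^2.
φ(5041) = 71^1·(71−1) = 4970.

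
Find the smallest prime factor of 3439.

3439 is odd.
Digit sum 19, not divisible by 3.
Ends in 9: not divisible by 5.
7: 3439 = 7·491 + 2
11: 3439 = 11·312 + 7
13: 3439 = 13·264 + 7
17: 3439 = 17·202 + 5
19: 3439 = 19·181

19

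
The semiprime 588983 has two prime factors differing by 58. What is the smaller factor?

739

Since p = q + 58, we have 588983 = q(q + 58), so q² + 58q − 588983 = 0.
Discriminant: 58² + 4·588983 = 3364 + 2355932 = 2359296; √2359296 = 1536.
q = (−58 + 1536)/2 = 739, and p = q + 58 = 797.
Check: 739 · 797 = 588983.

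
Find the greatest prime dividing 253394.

253394 = 2 · 126697
126697 = 31 · 4087
4087 = 61 · 67
67 is prime.
So 253394 = 2 · 31 · 61 · 67; the largest prime factor is 67.

67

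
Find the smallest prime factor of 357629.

17

357629 is odd.
Digit sum 32, not divisible by 3.
Ends in 9: not divisible by 5.
7: 357629 = 7·51089 + 6
11: 357629 = 11·32511 + 8
13: 357629 = 13·27509 + 12
17: 357629 = 17·21037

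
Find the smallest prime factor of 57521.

97

57521 is odd.
Digit sum 20, not divisible by 3.
Ends in 1: not divisible by 5.
7: 57521 = 7·8217 + 2
11: 57521 = 11·5229 + 2
13: 57521 = 13·4424 + 9
17: 57521 = 17·3383 + 10
19: 57521 = 19·3027 + 8
23: 57521 = 23·2500 + 21
29: 57521 = 29·1983 + 14
31: 57521 = 31·1855 + 16
37: 57521 = 37·1554 + 23
41: 57521 = 41·1402 + 39
43: 57521 = 43·1337 + 30
47: 57521 = 47·1223 + 40
53: 57521 = 53·1085 + 16
59: 57521 = 59·974 + 55
61: 57521 = 61·942 + 59
67: 57521 = 67·858 + 35
71: 57521 = 71·810 + 11
73: 57521 = 73·787 + 70
79: 57521 = 79·728 + 9
83: 57521 = 83·693 + 2
89: 57521 = 89·646 + 27
97: 57521 = 97·593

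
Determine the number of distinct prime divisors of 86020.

86020 = 2^2 · 21505
21505 = 5 · 4301
4301 = 11 · 391
391 = 17 · 23
86020 = 2^2 · 5 · 11 · 17 · 23, which has 5 distinct prime factors.

5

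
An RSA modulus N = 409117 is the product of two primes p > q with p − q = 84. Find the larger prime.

683

Since p = q + 84, we have 409117 = q(q + 84), so q² + 84q − 409117 = 0.
Discriminant: 84² + 4·409117 = 7056 + 1636468 = 1643524; √1643524 = 1282.
q = (−84 + 1282)/2 = 599, and p = q + 84 = 683.
Check: 599 · 683 = 409117.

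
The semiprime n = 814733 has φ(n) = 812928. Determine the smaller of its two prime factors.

φ(n) = (p−1)(q−1) = n − (p+q) + 1, so p + q = 814733 − 812928 + 1 = 1806.
p and q are the roots of t² − 1806t + 814733 = 0.
Discriminant: 1806² − 4·814733 = 3261636 − 3258932 = 2704; √2704 = 52.
q = (1806 − 52)/2 = 877, p = (1806 + 52)/2 = 929.
Check: 877 · 929 = 814733.

877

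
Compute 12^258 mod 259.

12^1 ≡ 12 (mod 259)
12^2 ≡ 12^2 = 144 ≡ 144 (mod 259)
12^4 ≡ 144^2 = 20736 ≡ 16 (mod 259)
12^8 ≡ 16^2 = 256 ≡ 256 (mod 259)
12^16 ≡ 256^2 = 65536 ≡ 9 (mod 259)
12^32 ≡ 9^2 = 81 ≡ 81 (mod 259)
12^64 ≡ 81^2 = 6561 ≡ 86 (mod 259)
12^128 ≡ 86^2 = 7396 ≡ 144 (mod 259)
12^256 ≡ 144^2 = 20736 ≡ 16 (mod 259)
258 = 256 + 2 in binary powers of 2.
So 12^258 ≡ 16 · 144 ≡ 232 (mod 259).
Since 232 ≠ 1, base 12 is a Fermat witness: 259 is composite.

232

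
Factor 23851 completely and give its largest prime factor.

61

23851 = 17 · 1403
1403 = 23 · 61
61 is prime.
So 23851 = 17 · 23 · 61; the largest prime factor is 61.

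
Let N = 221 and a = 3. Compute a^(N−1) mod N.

55

3^1 ≡ 3 (mod 221)
3^2 ≡ 3^2 = 9 ≡ 9 (mod 221)
3^4 ≡ 9^2 = 81 ≡ 81 (mod 221)
3^8 ≡ 81^2 = 6561 ≡ 152 (mod 221)
3^16 ≡ 152^2 = 23104 ≡ 120 (mod 221)
3^32 ≡ 120^2 = 14400 ≡ 35 (mod 221)
3^64 ≡ 35^2 = 1225 ≡ 120 (mod 221)
3^128 ≡ 120^2 = 14400 ≡ 35 (mod 221)
220 = 128 + 64 + 16 + 8 + 4 in binary powers of 2.
So 3^220 ≡ 35 · 120 · 120 · 152 · 81 ≡ 55 (mod 221).
Since 55 ≠ 1, base 3 is a Fermat witness: 221 is composite.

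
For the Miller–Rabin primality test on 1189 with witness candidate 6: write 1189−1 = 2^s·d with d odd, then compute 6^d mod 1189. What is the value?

477

1189 − 1 = 1188 = 2^2 · 297, so d = 297.
6^1 ≡ 6 (mod 1189)
6^2 ≡ 6^2 = 36 ≡ 36 (mod 1189)
6^4 ≡ 36^2 = 1296 ≡ 107 (mod 1189)
6^8 ≡ 107^2 = 11449 ≡ 748 (mod 1189)
6^16 ≡ 748^2 = 559504 ≡ 674 (mod 1189)
6^32 ≡ 674^2 = 454276 ≡ 78 (mod 1189)
6^64 ≡ 78^2 = 6084 ≡ 139 (mod 1189)
6^128 ≡ 139^2 = 19321 ≡ 297 (mod 1189)
6^256 ≡ 297^2 = 88209 ≡ 223 (mod 1189)
297 = 256 + 32 + 8 + 1 in binary powers of 2.
So 6^297 ≡ 223 · 78 · 748 · 6 ≡ 477 (mod 1189).
Squaring chain: 477 → 430; never reaches −1, so base 6 is a Miller–Rabin witness that 1189 is composite.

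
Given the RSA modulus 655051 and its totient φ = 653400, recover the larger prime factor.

991

φ(n) = (p−1)(q−1) = n − (p+q) + 1, so p + q = 655051 − 653400 + 1 = 1652.
p and q are the roots of t² − 1652t + 655051 = 0.
Discriminant: 1652² − 4·655051 = 2729104 − 2620204 = 108900; √108900 = 330.
q = (1652 − 330)/2 = 661, p = (1652 + 330)/2 = 991.
Check: 661 · 991 = 655051.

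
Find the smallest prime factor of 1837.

1837 is odd.
Digit sum 19, not divisible by 3.
Ends in 7: not divisible by 5.
7: 1837 = 7·262 + 3
11: 1837 = 11·167

11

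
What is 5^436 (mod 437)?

5^1 ≡ 5 (mod 437)
5^2 ≡ 5^2 = 25 ≡ 25 (mod 437)
5^4 ≡ 25^2 = 625 ≡ 188 (mod 437)
5^8 ≡ 188^2 = 35344 ≡ 384 (mod 437)
5^16 ≡ 384^2 = 147456 ≡ 187 (mod 437)
5^32 ≡ 187^2 = 34969 ≡ 9 (mod 437)
5^64 ≡ 9^2 = 81 ≡ 81 (mod 437)
5^128 ≡ 81^2 = 6561 ≡ 6 (mod 437)
5^256 ≡ 6^2 = 36 ≡ 36 (mod 437)
436 = 256 + 128 + 32 + 16 + 4 in binary powers of 2.
So 5^436 ≡ 36 · 6 · 9 · 187 · 188 ≡ 397 (mod 437).
Since 397 ≠ 1, base 5 is a Fermat witness: 437 is composite.

397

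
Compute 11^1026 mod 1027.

38

11^1 ≡ 11 (mod 1027)
11^2 ≡ 11^2 = 121 ≡ 121 (mod 1027)
11^4 ≡ 121^2 = 14641 ≡ 263 (mod 1027)
11^8 ≡ 263^2 = 69169 ≡ 360 (mod 1027)
11^16 ≡ 360^2 = 129600 ≡ 198 (mod 1027)
11^32 ≡ 198^2 = 39204 ≡ 178 (mod 1027)
11^64 ≡ 178^2 = 31684 ≡ 874 (mod 1027)
11^128 ≡ 874^2 = 763876 ≡ 815 (mod 1027)
11^256 ≡ 815^2 = 664225 ≡ 783 (mod 1027)
11^512 ≡ 783^2 = 613089 ≡ 997 (mod 1027)
11^1024 ≡ 997^2 = 994009 ≡ 900 (mod 1027)
1026 = 1024 + 2 in binary powers of 2.
So 11^1026 ≡ 900 · 121 ≡ 38 (mod 1027).
Since 38 ≠ 1, base 11 is a Fermat witness: 1027 is composite.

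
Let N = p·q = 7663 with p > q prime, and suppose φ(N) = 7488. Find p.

97

φ(n) = (p−1)(q−1) = n − (p+q) + 1, so p + q = 7663 − 7488 + 1 = 176.
p and q are the roots of t² − 176t + 7663 = 0.
Discriminant: 176² − 4·7663 = 30976 − 30652 = 324; √324 = 18.
q = (176 − 18)/2 = 79, p = (176 + 18)/2 = 97.
Check: 79 · 97 = 7663.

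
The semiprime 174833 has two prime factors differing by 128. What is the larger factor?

Since p = q + 128, we have 174833 = q(q + 128), so q² + 128q − 174833 = 0.
Discriminant: 128² + 4·174833 = 16384 + 699332 = 715716; √715716 = 846.
q = (−128 + 846)/2 = 359, and p = q + 128 = 487.
Check: 359 · 487 = 174833.

487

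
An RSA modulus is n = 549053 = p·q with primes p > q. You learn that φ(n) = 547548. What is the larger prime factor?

φ(n) = (p−1)(q−1) = n − (p+q) + 1, so p + q = 549053 − 547548 + 1 = 1506.
p and q are the roots of t² − 1506t + 549053 = 0.
Discriminant: 1506² − 4·549053 = 2268036 − 2196212 = 71824; √71824 = 268.
q = (1506 − 268)/2 = 619, p = (1506 + 268)/2 = 887.
Check: 619 · 887 = 549053.

887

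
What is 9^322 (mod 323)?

9^1 ≡ 9 (mod 323)
9^2 ≡ 9^2 = 81 ≡ 81 (mod 323)
9^4 ≡ 81^2 = 6561 ≡ 101 (mod 323)
9^8 ≡ 101^2 = 10201 ≡ 188 (mod 323)
9^16 ≡ 188^2 = 35344 ≡ 137 (mod 323)
9^32 ≡ 137^2 = 18769 ≡ 35 (mod 323)
9^64 ≡ 35^2 = 1225 ≡ 256 (mod 323)
9^128 ≡ 256^2 = 65536 ≡ 290 (mod 323)
9^256 ≡ 290^2 = 84100 ≡ 120 (mod 323)
322 = 256 + 64 + 2 in binary powers of 2.
So 9^322 ≡ 120 · 256 · 81 ≡ 251 (mod 323).
Since 251 ≠ 1, base 9 is a Fermat witness: 323 is composite.

251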